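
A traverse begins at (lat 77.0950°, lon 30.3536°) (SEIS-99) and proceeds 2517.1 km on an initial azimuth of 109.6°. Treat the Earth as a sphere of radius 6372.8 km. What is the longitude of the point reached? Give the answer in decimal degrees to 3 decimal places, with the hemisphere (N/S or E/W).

77.871°E

δ = d/R = 2517.1/6372.8 = 0.394976 rad
φ₂ = arcsin(sin φ₁ cos δ + cos φ₁ sin δ cos θ)
   = arcsin(0.97474·0.92301 + 0.22334·0.38479·-0.33545) = 60.55932°
λ₂ = λ₁ + atan2(sin θ sin δ cos φ₁, cos δ − sin φ₁ sin φ₂) = 77.87119°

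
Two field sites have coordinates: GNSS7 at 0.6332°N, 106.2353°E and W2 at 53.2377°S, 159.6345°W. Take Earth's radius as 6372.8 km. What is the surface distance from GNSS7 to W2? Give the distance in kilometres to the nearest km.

Δφ = -53.8709°,  Δλ = 94.1302°
a = sin²(Δφ/2) + cos φ₁ cos φ₂ sin²(Δλ/2) = 0.525978
c = 2·arcsin(√a) = 1.622776 rad = 92.9782°
d = R·c = 6372.8 × 1.622776 = 10341.6 km

10342 km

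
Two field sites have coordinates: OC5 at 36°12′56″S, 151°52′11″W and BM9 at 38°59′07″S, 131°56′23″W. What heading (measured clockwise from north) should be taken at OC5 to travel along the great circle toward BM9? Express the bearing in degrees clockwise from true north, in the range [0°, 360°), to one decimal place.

106.0°

OC5: φ = -36.21556°, λ = -151.86972°
BM9: φ = -38.98528°, λ = -131.93972°
Δλ = 19.9300°
y = sin Δλ · cos φ₂ = 0.264962
x = cos φ₁ sin φ₂ − sin φ₁ cos φ₂ cos Δλ = -0.075827
θ = atan2(y, x) = 105.9700° → 105.9700° (mod 360°)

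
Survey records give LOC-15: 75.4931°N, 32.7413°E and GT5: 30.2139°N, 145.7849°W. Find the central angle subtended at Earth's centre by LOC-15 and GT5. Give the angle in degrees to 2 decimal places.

74.29°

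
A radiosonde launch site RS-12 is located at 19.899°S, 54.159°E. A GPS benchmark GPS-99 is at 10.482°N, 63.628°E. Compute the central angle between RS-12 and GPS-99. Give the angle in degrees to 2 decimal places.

Δφ = 30.3810°,  Δλ = 9.4690°
a = sin²(Δφ/2) + cos φ₁ cos φ₂ sin²(Δλ/2) = 0.074958
c = 2·arcsin(√a) = 0.554653 rad = 31.7792°

31.78°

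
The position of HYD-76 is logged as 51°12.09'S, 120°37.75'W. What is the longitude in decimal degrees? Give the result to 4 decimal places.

120.6292°W

120° + 37.75′/60 = 120 + 0.62917 = 120.6292°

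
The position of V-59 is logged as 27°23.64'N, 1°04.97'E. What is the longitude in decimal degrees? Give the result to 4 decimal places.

1.0828°E

1° + 4.97′/60 = 1 + 0.08283 = 1.0828°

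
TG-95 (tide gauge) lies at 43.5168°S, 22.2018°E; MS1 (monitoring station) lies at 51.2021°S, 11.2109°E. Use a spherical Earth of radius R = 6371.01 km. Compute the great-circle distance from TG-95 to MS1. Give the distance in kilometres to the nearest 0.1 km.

1187.4 km

Δφ = -7.6853°,  Δλ = -10.9909°
a = sin²(Δφ/2) + cos φ₁ cos φ₂ sin²(Δλ/2) = 0.008658
c = 2·arcsin(√a) = 0.186371 rad = 10.6783°
d = R·c = 6371.01 × 0.186371 = 1187.4 km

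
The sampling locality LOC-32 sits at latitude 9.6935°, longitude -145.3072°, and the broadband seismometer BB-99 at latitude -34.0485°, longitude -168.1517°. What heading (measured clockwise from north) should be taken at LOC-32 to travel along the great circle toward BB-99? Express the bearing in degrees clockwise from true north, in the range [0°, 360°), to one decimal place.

205.3°

Δλ = -22.8445°
y = sin Δλ · cos φ₂ = -0.321675
x = cos φ₁ sin φ₂ − sin φ₁ cos φ₂ cos Δλ = -0.680469
θ = atan2(y, x) = -154.6987° → 205.3013° (mod 360°)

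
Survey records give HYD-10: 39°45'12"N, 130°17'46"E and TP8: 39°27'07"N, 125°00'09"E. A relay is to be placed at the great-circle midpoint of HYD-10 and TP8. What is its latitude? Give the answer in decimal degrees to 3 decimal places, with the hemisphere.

39.633°N

HYD-10: φ = +39.75333°, λ = +130.29611°
TP8: φ = +39.45194°, λ = +125.00250°
Bx = cos φ₂ cos Δλ = 0.768865,  By = cos φ₂ sin Δλ = -0.071239
φₘ = atan2(sin φ₁ + sin φ₂, √((cos φ₁ + Bx)² + By²)) = 39.63268°
λₘ = λ₁ + atan2(By, cos φ₁ + Bx) = 127.64354°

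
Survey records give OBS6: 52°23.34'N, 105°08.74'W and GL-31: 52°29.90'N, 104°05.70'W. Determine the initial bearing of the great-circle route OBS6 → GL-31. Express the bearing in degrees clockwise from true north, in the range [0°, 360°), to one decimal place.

79.9°

OBS6: φ = +52.38900°, λ = -105.14567°
GL-31: φ = +52.49833°, λ = -104.09500°
Δλ = 1.0507°
y = sin Δλ · cos φ₂ = 0.011163
x = cos φ₁ sin φ₂ − sin φ₁ cos φ₂ cos Δλ = 0.001989
θ = atan2(y, x) = 79.8957° → 79.8957° (mod 360°)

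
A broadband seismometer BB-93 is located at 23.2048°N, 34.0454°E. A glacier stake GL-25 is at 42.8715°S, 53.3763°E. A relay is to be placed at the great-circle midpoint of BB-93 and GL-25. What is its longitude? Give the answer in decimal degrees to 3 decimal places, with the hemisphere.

Bx = cos φ₂ cos Δλ = 0.691563,  By = cos φ₂ sin Δλ = 0.242601
φₘ = atan2(sin φ₁ + sin φ₂, √((cos φ₁ + Bx)² + By²)) = -9.97032°
λₘ = λ₁ + atan2(By, cos φ₁ + Bx) = 42.61099°

42.611°E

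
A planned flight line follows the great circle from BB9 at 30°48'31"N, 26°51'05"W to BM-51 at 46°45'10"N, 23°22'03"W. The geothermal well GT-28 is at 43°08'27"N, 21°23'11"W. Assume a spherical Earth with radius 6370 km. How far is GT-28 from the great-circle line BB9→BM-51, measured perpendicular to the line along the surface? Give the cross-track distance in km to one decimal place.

232.7 km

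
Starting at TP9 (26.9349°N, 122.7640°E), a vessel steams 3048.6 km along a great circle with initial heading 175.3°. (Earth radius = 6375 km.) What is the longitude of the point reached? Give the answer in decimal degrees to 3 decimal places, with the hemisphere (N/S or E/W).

124.925°E

δ = d/R = 3048.6/6375 = 0.478212 rad
φ₂ = arcsin(sin φ₁ cos δ + cos φ₁ sin δ cos θ)
   = arcsin(0.45298·0.88782 + 0.89152·0.46019·-0.99664) = -0.38557°
λ₂ = λ₁ + atan2(sin θ sin δ cos φ₁, cos δ − sin φ₁ sin φ₂) = 124.92504°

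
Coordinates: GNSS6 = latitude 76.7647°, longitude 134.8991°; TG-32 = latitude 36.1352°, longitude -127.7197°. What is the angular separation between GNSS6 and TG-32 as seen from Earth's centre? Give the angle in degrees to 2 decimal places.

Δφ = -40.6295°,  Δλ = 97.3812°
a = sin²(Δφ/2) + cos φ₁ cos φ₂ sin²(Δλ/2) = 0.224863
c = 2·arcsin(√a) = 0.988104 rad = 56.6142°

56.61°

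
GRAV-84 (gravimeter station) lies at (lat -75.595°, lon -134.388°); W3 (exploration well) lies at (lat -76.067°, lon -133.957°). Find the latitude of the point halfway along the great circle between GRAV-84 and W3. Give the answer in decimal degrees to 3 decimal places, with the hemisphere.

75.831°S

Bx = cos φ₂ cos Δλ = 0.240780,  By = cos φ₂ sin Δλ = 0.001811
φₘ = atan2(sin φ₁ + sin φ₂, √((cos φ₁ + Bx)² + By²)) = -75.83110°
λₘ = λ₁ + atan2(By, cos φ₁ + Bx) = -134.17602°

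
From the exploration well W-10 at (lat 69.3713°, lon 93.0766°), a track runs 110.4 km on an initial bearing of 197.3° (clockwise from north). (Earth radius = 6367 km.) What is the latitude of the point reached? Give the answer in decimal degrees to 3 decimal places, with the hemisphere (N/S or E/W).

δ = d/R = 110.4/6367 = 0.017339 rad
φ₂ = arcsin(sin φ₁ cos δ + cos φ₁ sin δ cos θ)
   = arcsin(0.93588·0.99985 + 0.35231·0.01734·-0.95476) = 68.42084°
λ₂ = λ₁ + atan2(sin θ sin δ cos φ₁, cos δ − sin φ₁ sin φ₂) = 92.27334°

68.421°N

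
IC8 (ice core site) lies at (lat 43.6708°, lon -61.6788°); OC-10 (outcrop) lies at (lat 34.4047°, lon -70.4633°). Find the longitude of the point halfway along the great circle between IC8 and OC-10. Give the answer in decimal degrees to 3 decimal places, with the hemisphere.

Bx = cos φ₂ cos Δλ = 0.815389,  By = cos φ₂ sin Δλ = -0.126003
φₘ = atan2(sin φ₁ + sin φ₂, √((cos φ₁ + Bx)² + By²)) = 39.11986°
λₘ = λ₁ + atan2(By, cos φ₁ + Bx) = -66.36024°

66.360°W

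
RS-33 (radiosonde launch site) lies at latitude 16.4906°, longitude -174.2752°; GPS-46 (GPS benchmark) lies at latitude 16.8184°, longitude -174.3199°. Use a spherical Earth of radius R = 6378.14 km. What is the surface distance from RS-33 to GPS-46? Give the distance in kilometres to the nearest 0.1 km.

36.8 km

Δφ = 0.3278°,  Δλ = -0.0447°
a = sin²(Δφ/2) + cos φ₁ cos φ₂ sin²(Δλ/2) = 0.000008
c = 2·arcsin(√a) = 0.005770 rad = 0.3306°
d = R·c = 6378.14 × 0.005770 = 36.8 km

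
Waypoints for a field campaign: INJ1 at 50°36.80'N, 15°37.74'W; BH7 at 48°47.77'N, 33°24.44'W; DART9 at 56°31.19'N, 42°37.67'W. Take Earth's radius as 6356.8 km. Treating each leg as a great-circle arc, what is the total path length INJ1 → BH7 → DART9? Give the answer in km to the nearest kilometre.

INJ1: φ = +50.61333°, λ = -15.62900°
BH7: φ = +48.79617°, λ = -33.40733°
DART9: φ = +56.51983°, λ = -42.62783°
INJ1→BH7: c = 0.202657 rad, d = 1288.25 km
BH7→DART9: c = 0.166128 rad, d = 1056.05 km
Total = 1288.25 + 1056.05 = 2344.29 km

2344 km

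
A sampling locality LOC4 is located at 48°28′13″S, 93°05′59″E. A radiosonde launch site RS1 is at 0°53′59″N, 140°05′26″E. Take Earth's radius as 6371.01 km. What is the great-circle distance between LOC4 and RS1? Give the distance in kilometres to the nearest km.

LOC4: φ = -48.47028°, λ = +93.09972°
RS1: φ = +0.89972°, λ = +140.09056°
Δφ = 49.3700°,  Δλ = 46.9908°
a = sin²(Δφ/2) + cos φ₁ cos φ₂ sin²(Δλ/2) = 0.279781
c = 2·arcsin(√a) = 1.114710 rad = 63.8682°
d = R·c = 6371.01 × 1.114710 = 7101.8 km

7102 km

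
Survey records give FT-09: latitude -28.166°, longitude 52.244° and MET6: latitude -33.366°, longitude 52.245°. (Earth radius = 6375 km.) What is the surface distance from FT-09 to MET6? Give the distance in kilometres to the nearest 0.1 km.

578.6 km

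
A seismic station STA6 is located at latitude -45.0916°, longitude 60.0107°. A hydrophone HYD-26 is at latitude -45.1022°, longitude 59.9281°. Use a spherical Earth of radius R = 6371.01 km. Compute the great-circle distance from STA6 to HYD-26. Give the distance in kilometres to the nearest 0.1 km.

Δφ = -0.0106°,  Δλ = -0.0826°
a = sin²(Δφ/2) + cos φ₁ cos φ₂ sin²(Δλ/2) = 0.000000
c = 2·arcsin(√a) = 0.001034 rad = 0.0593°
d = R·c = 6371.01 × 0.001034 = 6.6 km

6.6 km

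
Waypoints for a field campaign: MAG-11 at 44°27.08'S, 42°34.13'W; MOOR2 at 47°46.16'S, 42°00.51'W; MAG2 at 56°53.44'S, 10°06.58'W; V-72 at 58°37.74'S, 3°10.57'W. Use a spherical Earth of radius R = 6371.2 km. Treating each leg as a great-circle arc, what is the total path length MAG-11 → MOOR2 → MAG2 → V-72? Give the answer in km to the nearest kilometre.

3190 km

MAG-11: φ = -44.45133°, λ = -42.56883°
MOOR2: φ = -47.76933°, λ = -42.00850°
MAG2: φ = -56.89067°, λ = -10.10967°
V-72: φ = -58.62900°, λ = -3.17617°
MAG-11→MOOR2: c = 0.058305 rad, d = 371.47 km
MOOR2→MAG2: c = 0.371150 rad, d = 2364.67 km
MAG2→V-72: c = 0.071286 rad, d = 454.18 km
Total = 371.47 + 2364.67 + 454.18 = 3190.32 km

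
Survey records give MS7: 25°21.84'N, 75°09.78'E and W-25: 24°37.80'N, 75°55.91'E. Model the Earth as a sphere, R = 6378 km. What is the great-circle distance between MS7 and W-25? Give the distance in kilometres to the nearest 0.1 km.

MS7: φ = +25.36400°, λ = +75.16300°
W-25: φ = +24.63000°, λ = +75.93183°
Δφ = -0.7340°,  Δλ = 0.7688°
a = sin²(Δφ/2) + cos φ₁ cos φ₂ sin²(Δλ/2) = 0.000078
c = 2·arcsin(√a) = 0.017664 rad = 1.0121°
d = R·c = 6378 × 0.017664 = 112.7 km

112.7 km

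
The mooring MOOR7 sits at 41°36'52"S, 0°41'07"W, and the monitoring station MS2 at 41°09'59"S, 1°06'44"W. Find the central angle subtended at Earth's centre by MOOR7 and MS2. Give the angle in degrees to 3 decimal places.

0.551°

MOOR7: φ = -41.61444°, λ = -0.68528°
MS2: φ = -41.16639°, λ = -1.11222°
Δφ = 0.4481°,  Δλ = -0.4269°
a = sin²(Δφ/2) + cos φ₁ cos φ₂ sin²(Δλ/2) = 0.000023
c = 2·arcsin(√a) = 0.009613 rad = 0.5508°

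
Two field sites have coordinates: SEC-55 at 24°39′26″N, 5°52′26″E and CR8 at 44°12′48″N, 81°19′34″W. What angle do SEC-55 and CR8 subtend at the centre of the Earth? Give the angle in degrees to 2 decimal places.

71.17°

SEC-55: φ = +24.65722°, λ = +5.87389°
CR8: φ = +44.21333°, λ = -81.32611°
Δφ = 19.5561°,  Δλ = -87.2000°
a = sin²(Δφ/2) + cos φ₁ cos φ₂ sin²(Δλ/2) = 0.338630
c = 2·arcsin(√a) = 1.242174 rad = 71.1713°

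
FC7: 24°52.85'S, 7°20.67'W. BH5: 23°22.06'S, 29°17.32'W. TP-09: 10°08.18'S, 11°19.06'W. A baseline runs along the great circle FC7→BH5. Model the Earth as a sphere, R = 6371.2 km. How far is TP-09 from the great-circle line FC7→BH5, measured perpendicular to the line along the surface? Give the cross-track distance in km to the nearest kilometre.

1635 km

FC7: φ = -24.88083°, λ = -7.34450°
BH5: φ = -23.36767°, λ = -29.28867°
TP-09: φ = -10.13633°, λ = -11.31767°
δ₁₃ = central angle FC7→TP-09 = 0.265642 rad  (haversine)
θ₁₃ = bearing FC7→TP-09 = 344.941°,  θ₁₂ = bearing FC7→BH5 = 269.737°
dₓₜ = R·arcsin(sin δ₁₃ · sin(θ₁₃ − θ₁₂)) = 6371.2·arcsin(0.26253·sin(75.204°)) = 1635.054 km
|dₓₜ| = 1635.054 km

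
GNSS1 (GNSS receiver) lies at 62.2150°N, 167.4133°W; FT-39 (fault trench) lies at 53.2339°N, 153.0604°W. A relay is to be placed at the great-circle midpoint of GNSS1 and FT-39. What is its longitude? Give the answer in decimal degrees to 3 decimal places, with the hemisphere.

Bx = cos φ₂ cos Δλ = 0.579867,  By = cos φ₂ sin Δλ = 0.148377
φₘ = atan2(sin φ₁ + sin φ₂, √((cos φ₁ + Bx)² + By²)) = 57.92439°
λₘ = λ₁ + atan2(By, cos φ₁ + Bx) = -159.33984°

159.340°W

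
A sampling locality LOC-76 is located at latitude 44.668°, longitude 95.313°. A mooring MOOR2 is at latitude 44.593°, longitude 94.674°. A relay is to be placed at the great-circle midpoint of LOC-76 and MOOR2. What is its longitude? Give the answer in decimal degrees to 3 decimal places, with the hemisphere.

94.993°E

Bx = cos φ₂ cos Δλ = 0.712068,  By = cos φ₂ sin Δλ = -0.007942
φₘ = atan2(sin φ₁ + sin φ₂, √((cos φ₁ + Bx)² + By²)) = 44.63095°
λₘ = λ₁ + atan2(By, cos φ₁ + Bx) = 94.99329°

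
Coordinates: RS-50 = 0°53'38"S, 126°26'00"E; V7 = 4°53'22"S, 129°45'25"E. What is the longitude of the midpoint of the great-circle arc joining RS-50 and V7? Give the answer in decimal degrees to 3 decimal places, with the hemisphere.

128.092°E

RS-50: φ = -0.89389°, λ = +126.43333°
V7: φ = -4.88944°, λ = +129.75694°
Bx = cos φ₂ cos Δλ = 0.994685,  By = cos φ₂ sin Δλ = 0.057764
φₘ = atan2(sin φ₁ + sin φ₂, √((cos φ₁ + Bx)² + By²)) = -2.89288°
λₘ = λ₁ + atan2(By, cos φ₁ + Bx) = 128.09221°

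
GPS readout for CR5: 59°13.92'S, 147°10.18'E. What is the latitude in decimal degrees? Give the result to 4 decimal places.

59° + 13.92′/60 = 59 + 0.23200 = 59.2320°

59.2320°S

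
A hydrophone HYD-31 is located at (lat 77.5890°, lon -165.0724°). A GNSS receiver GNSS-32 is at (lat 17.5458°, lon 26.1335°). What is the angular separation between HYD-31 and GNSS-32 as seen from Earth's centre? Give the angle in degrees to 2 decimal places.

Δφ = -60.0432°,  Δλ = -168.7941°
a = sin²(Δφ/2) + cos φ₁ cos φ₂ sin²(Δλ/2) = 0.453297
c = 2·arcsin(√a) = 1.477254 rad = 84.6404°

84.64°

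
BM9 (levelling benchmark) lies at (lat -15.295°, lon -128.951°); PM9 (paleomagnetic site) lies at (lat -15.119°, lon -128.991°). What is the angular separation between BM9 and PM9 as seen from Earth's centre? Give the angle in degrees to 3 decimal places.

Δφ = 0.1760°,  Δλ = -0.0400°
a = sin²(Δφ/2) + cos φ₁ cos φ₂ sin²(Δλ/2) = 0.000002
c = 2·arcsin(√a) = 0.003145 rad = 0.1802°

0.180°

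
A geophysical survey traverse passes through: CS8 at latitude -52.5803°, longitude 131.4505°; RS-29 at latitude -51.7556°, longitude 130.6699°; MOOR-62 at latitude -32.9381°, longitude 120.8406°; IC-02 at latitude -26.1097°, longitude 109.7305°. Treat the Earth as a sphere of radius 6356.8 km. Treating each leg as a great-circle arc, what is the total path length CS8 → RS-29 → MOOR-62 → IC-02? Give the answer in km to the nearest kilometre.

3651 km

CS8→RS-29: c = 0.016643 rad, d = 105.80 km
RS-29→MOOR-62: c = 0.351304 rad, d = 2233.17 km
MOOR-62→IC-02: c = 0.206361 rad, d = 1311.80 km
Total = 105.80 + 2233.17 + 1311.80 = 3650.77 km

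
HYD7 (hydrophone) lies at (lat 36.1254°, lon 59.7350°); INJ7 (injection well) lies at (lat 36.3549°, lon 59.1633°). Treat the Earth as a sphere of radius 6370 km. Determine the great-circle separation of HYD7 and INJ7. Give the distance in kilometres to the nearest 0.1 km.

57.3 km

Δφ = 0.2295°,  Δλ = -0.5717°
a = sin²(Δφ/2) + cos φ₁ cos φ₂ sin²(Δλ/2) = 0.000020
c = 2·arcsin(√a) = 0.008989 rad = 0.5151°
d = R·c = 6370 × 0.008989 = 57.3 km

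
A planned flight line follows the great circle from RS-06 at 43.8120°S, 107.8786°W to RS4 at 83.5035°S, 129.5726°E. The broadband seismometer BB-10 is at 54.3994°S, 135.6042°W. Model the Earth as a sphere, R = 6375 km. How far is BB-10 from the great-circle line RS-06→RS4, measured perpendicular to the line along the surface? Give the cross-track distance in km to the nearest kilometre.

δ₁₃ = central angle RS-06→BB-10 = 0.363255 rad  (haversine)
θ₁₃ = bearing RS-06→BB-10 = 229.660°,  θ₁₂ = bearing RS-06→RS4 = 187.161°
dₓₜ = R·arcsin(sin δ₁₃ · sin(θ₁₃ − θ₁₂)) = 6375·arcsin(0.35532·sin(42.499°)) = 1545.384 km
|dₓₜ| = 1545.384 km

1545 km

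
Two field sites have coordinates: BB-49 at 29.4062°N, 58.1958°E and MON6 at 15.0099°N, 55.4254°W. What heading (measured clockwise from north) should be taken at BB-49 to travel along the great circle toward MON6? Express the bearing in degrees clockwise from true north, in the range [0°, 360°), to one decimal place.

Δλ = -113.6212°
y = sin Δλ · cos φ₂ = -0.884954
x = cos φ₁ sin φ₂ − sin φ₁ cos φ₂ cos Δλ = 0.415643
θ = atan2(y, x) = -64.8416° → 295.1584° (mod 360°)

295.2°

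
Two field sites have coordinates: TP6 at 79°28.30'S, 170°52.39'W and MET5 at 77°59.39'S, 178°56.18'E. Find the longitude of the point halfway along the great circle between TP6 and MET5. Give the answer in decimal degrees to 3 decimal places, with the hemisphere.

176.300°W

TP6: φ = -79.47167°, λ = -170.87317°
MET5: φ = -77.98983°, λ = +178.93633°
Bx = cos φ₂ cos Δλ = 0.204803,  By = cos φ₂ sin Δλ = -0.036815
φₘ = atan2(sin φ₁ + sin φ₂, √((cos φ₁ + Bx)² + By²)) = -78.77396°
λₘ = λ₁ + atan2(By, cos φ₁ + Bx) = -176.29997°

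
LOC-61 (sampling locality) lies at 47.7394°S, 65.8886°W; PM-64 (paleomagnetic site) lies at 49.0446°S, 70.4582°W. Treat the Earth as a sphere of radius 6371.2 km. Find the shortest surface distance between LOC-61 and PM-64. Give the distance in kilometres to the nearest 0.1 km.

Δφ = -1.3052°,  Δλ = -4.5696°
a = sin²(Δφ/2) + cos φ₁ cos φ₂ sin²(Δλ/2) = 0.000830
c = 2·arcsin(√a) = 0.057639 rad = 3.3025°
d = R·c = 6371.2 × 0.057639 = 367.2 km

367.2 km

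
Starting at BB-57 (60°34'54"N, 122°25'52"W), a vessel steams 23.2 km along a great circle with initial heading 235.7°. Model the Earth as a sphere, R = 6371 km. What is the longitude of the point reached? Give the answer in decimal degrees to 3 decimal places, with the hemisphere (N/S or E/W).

BB-57: φ = +60.58167°, λ = -122.43111°
δ = d/R = 23.2/6371 = 0.003642 rad
φ₂ = arcsin(sin φ₁ cos δ + cos φ₁ sin δ cos θ)
   = arcsin(0.87106·0.99999 + 0.49118·0.00364·-0.56353) = 60.46363°
λ₂ = λ₁ + atan2(sin θ sin δ cos φ₁, cos δ − sin φ₁ sin φ₂) = -122.78074°

122.781°W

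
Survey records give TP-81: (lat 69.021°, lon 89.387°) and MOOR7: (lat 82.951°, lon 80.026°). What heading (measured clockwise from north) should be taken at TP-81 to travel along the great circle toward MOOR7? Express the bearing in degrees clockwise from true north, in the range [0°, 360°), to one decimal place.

355.3°

Δλ = -9.3610°
y = sin Δλ · cos φ₂ = -0.019961
x = cos φ₁ sin φ₂ − sin φ₁ cos φ₂ cos Δλ = 0.242262
θ = atan2(y, x) = -4.7101° → 355.2899° (mod 360°)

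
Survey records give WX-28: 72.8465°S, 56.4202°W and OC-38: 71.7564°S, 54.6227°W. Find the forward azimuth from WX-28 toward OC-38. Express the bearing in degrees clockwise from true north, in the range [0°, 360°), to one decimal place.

Δλ = 1.7975°
y = sin Δλ · cos φ₂ = 0.009820
x = cos φ₁ sin φ₂ − sin φ₁ cos φ₂ cos Δλ = 0.018877
θ = atan2(y, x) = 27.4826° → 27.4826° (mod 360°)

27.5°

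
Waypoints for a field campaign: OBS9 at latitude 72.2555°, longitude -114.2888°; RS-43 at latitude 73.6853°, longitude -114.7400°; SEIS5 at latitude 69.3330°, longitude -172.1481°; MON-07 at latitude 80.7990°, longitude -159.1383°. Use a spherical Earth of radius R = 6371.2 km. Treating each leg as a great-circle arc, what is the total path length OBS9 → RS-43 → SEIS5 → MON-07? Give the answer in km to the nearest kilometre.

OBS9→RS-43: c = 0.025061 rad, d = 159.67 km
RS-43→SEIS5: c = 0.313123 rad, d = 1994.97 km
SEIS5→MON-07: c = 0.207280 rad, d = 1320.62 km
Total = 159.67 + 1994.97 + 1320.62 = 3475.26 km

3475 km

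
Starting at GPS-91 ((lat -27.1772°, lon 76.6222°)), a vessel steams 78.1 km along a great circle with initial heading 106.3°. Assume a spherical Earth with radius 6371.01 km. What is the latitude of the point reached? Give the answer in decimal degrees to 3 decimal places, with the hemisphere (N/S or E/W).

27.372°S

δ = d/R = 78.1/6371.01 = 0.012259 rad
φ₂ = arcsin(sin φ₁ cos δ + cos φ₁ sin δ cos θ)
   = arcsin(-0.45674·0.99992 + 0.88960·0.01226·-0.28067) = -27.37229°
λ₂ = λ₁ + atan2(sin θ sin δ cos φ₁, cos δ − sin φ₁ sin φ₂) = 77.38133°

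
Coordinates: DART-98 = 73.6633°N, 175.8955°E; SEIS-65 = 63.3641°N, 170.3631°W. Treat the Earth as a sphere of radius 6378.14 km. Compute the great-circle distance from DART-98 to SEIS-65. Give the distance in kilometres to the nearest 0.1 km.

Δφ = -10.2992°,  Δλ = 13.7414°
a = sin²(Δφ/2) + cos φ₁ cos φ₂ sin²(Δλ/2) = 0.009861
c = 2·arcsin(√a) = 0.198932 rad = 11.3980°
d = R·c = 6378.14 × 0.198932 = 1268.8 km

1268.8 km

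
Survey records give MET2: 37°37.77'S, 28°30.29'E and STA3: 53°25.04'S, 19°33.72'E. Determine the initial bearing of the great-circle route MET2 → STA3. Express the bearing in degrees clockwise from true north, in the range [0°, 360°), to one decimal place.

198.5°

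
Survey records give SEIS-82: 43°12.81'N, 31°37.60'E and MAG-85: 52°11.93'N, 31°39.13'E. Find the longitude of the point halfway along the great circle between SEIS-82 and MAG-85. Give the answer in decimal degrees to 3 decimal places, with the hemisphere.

SEIS-82: φ = +43.21350°, λ = +31.62667°
MAG-85: φ = +52.19883°, λ = +31.65217°
Bx = cos φ₂ cos Δλ = 0.612923,  By = cos φ₂ sin Δλ = 0.000273
φₘ = atan2(sin φ₁ + sin φ₂, √((cos φ₁ + Bx)² + By²)) = 47.70617°
λₘ = λ₁ + atan2(By, cos φ₁ + Bx) = 31.63832°

31.638°E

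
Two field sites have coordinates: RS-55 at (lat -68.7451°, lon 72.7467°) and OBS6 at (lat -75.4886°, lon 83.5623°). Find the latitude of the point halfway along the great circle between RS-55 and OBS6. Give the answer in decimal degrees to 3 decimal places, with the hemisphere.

72.189°S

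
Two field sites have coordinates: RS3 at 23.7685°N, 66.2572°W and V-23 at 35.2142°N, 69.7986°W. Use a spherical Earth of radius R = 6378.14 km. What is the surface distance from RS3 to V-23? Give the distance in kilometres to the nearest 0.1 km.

1319.2 km

Δφ = 11.4457°,  Δλ = -3.5414°
a = sin²(Δφ/2) + cos φ₁ cos φ₂ sin²(Δλ/2) = 0.010657
c = 2·arcsin(√a) = 0.206837 rad = 11.8509°
d = R·c = 6378.14 × 0.206837 = 1319.2 km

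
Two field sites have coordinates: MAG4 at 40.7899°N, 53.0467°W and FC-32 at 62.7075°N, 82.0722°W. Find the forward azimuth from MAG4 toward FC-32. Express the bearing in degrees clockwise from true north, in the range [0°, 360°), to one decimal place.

331.6°

Δλ = -29.0255°
y = sin Δλ · cos φ₂ = -0.222480
x = cos φ₁ sin φ₂ − sin φ₁ cos φ₂ cos Δλ = 0.410896
θ = atan2(y, x) = -28.4334° → 331.5666° (mod 360°)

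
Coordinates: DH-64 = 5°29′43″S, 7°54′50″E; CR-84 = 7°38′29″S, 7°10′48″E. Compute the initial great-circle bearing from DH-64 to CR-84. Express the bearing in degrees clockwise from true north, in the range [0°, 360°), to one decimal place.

DH-64: φ = -5.49528°, λ = +7.91389°
CR-84: φ = -7.64139°, λ = +7.18000°
Δλ = -0.7339°
y = sin Δλ · cos φ₂ = -0.012695
x = cos φ₁ sin φ₂ − sin φ₁ cos φ₂ cos Δλ = -0.037456
θ = atan2(y, x) = -161.2772° → 198.7228° (mod 360°)

198.7°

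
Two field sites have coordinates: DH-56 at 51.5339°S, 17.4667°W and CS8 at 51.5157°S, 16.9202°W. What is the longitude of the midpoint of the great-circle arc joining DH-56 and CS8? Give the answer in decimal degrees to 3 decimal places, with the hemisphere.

17.193°W

Bx = cos φ₂ cos Δλ = 0.622272,  By = cos φ₂ sin Δλ = 0.005936
φₘ = atan2(sin φ₁ + sin φ₂, √((cos φ₁ + Bx)² + By²)) = -51.52512°
λₘ = λ₁ + atan2(By, cos φ₁ + Bx) = -17.19340°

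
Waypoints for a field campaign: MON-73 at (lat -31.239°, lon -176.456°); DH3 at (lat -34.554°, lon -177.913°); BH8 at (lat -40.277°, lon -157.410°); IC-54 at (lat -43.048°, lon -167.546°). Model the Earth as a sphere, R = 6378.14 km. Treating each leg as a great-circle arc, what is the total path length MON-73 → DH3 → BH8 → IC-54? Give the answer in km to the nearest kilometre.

MON-73→DH3: c = 0.061669 rad, d = 393.34 km
DH3→BH8: c = 0.300419 rad, d = 1916.11 km
BH8→IC-54: c = 0.140621 rad, d = 896.90 km
Total = 393.34 + 1916.11 + 896.90 = 3206.35 km

3206 km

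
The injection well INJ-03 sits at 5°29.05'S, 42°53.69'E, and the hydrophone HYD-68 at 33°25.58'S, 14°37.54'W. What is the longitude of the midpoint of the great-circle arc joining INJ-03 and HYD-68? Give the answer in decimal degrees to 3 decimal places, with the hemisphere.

INJ-03: φ = -5.48417°, λ = +42.89483°
HYD-68: φ = -33.42633°, λ = -14.62567°
Bx = cos φ₂ cos Δλ = 0.448176,  By = cos φ₂ sin Δλ = -0.704050
φₘ = atan2(sin φ₁ + sin φ₂, √((cos φ₁ + Bx)² + By²)) = -21.92376°
λₘ = λ₁ + atan2(By, cos φ₁ + Bx) = 16.89610°

16.896°E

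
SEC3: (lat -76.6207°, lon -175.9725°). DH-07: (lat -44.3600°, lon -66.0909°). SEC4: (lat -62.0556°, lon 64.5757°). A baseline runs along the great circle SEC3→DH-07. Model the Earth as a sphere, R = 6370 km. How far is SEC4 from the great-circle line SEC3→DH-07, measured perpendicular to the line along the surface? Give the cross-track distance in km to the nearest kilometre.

3916 km

δ₁₃ = central angle SEC3→SEC4 = 0.633248 rad  (haversine)
θ₁₃ = bearing SEC3→SEC4 = 223.595°,  θ₁₂ = bearing SEC3→DH-07 = 120.644°
dₓₜ = R·arcsin(sin δ₁₃ · sin(θ₁₃ − θ₁₂)) = 6370·arcsin(0.59177·sin(102.951°)) = 3915.639 km
|dₓₜ| = 3915.639 km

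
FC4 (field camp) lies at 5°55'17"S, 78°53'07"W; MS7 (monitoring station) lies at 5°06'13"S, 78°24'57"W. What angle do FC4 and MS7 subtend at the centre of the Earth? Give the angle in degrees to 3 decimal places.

0.942°

FC4: φ = -5.92139°, λ = -78.88528°
MS7: φ = -5.10361°, λ = -78.41583°
Δφ = 0.8178°,  Δλ = 0.4694°
a = sin²(Δφ/2) + cos φ₁ cos φ₂ sin²(Δλ/2) = 0.000068
c = 2·arcsin(√a) = 0.016439 rad = 0.9419°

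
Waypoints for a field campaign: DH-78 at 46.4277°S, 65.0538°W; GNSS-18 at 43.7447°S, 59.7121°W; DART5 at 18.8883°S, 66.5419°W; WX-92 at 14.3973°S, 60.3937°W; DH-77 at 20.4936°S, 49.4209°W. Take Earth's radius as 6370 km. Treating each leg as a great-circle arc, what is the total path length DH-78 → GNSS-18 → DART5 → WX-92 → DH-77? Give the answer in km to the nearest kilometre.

DH-78→GNSS-18: c = 0.080752 rad, d = 514.39 km
GNSS-18→DART5: c = 0.445225 rad, d = 2836.08 km
DART5→WX-92: c = 0.129253 rad, d = 823.34 km
WX-92→DH-77: c = 0.211308 rad, d = 1346.03 km
Total = 514.39 + 2836.08 + 823.34 + 1346.03 = 5519.85 km

5520 km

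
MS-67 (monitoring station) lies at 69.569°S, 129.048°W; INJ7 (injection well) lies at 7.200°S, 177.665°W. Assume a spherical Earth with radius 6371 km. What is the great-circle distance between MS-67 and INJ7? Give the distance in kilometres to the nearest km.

7754 km

Δφ = 62.3690°,  Δλ = -48.6170°
a = sin²(Δφ/2) + cos φ₁ cos φ₂ sin²(Δλ/2) = 0.326799
c = 2·arcsin(√a) = 1.217064 rad = 69.7326°
d = R·c = 6371 × 1.217064 = 7753.9 km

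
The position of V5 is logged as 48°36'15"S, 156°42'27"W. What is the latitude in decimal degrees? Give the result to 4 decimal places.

48.6042°S

48° + 36′/60 + 15″/3600 = 48 + 0.60000 + 0.00417 = 48.6042°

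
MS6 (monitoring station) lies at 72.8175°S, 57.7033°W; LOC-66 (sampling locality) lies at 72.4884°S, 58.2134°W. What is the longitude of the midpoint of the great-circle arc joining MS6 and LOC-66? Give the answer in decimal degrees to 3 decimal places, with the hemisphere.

Bx = cos φ₂ cos Δλ = 0.300887,  By = cos φ₂ sin Δλ = -0.002679
φₘ = atan2(sin φ₁ + sin φ₂, √((cos φ₁ + Bx)² + By²)) = -72.65311°
λₘ = λ₁ + atan2(By, cos φ₁ + Bx) = -57.96069°

57.961°W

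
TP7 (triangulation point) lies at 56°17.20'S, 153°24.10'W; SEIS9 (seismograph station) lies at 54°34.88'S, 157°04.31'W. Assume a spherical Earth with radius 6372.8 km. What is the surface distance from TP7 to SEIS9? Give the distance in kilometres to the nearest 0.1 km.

TP7: φ = -56.28667°, λ = -153.40167°
SEIS9: φ = -54.58133°, λ = -157.07183°
Δφ = 1.7053°,  Δλ = -3.6702°
a = sin²(Δφ/2) + cos φ₁ cos φ₂ sin²(Δλ/2) = 0.000551
c = 2·arcsin(√a) = 0.046964 rad = 2.6909°
d = R·c = 6372.8 × 0.046964 = 299.3 km

299.3 km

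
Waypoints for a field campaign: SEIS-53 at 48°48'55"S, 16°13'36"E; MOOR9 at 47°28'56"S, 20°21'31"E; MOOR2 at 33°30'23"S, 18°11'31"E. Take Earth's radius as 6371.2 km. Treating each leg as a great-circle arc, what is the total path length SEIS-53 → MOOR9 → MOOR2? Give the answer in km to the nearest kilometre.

1905 km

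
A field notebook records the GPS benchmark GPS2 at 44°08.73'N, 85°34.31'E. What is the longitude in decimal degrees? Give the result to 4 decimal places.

85° + 34.31′/60 = 85 + 0.57183 = 85.5718°

85.5718°E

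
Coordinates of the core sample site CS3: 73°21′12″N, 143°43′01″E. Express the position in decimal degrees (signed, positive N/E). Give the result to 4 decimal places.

+73.3533°, +143.7169°

lat: 73.3533° N → +73.3533°
lon: 143.7169° E → +143.7169°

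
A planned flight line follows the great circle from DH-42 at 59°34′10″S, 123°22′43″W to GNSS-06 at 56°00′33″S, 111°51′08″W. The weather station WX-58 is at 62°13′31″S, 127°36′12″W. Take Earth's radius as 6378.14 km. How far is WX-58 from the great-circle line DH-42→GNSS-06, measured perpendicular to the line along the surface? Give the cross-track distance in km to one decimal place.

181.0 km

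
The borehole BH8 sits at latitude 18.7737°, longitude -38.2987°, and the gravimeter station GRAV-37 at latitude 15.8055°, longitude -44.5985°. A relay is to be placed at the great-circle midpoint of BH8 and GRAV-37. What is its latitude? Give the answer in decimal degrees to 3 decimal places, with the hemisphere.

17.314°N

Bx = cos φ₂ cos Δλ = 0.956382,  By = cos φ₂ sin Δλ = -0.105582
φₘ = atan2(sin φ₁ + sin φ₂, √((cos φ₁ + Bx)² + By²)) = 17.31420°
λₘ = λ₁ + atan2(By, cos φ₁ + Bx) = -41.47403°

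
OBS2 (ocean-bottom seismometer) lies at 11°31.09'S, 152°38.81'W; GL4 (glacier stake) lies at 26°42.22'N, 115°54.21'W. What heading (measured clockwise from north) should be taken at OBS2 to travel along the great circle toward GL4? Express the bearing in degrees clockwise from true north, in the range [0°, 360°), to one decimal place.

42.5°

OBS2: φ = -11.51817°, λ = -152.64683°
GL4: φ = +26.70367°, λ = -115.90350°
Δλ = 36.7433°
y = sin Δλ · cos φ₂ = 0.534426
x = cos φ₁ sin φ₂ − sin φ₁ cos φ₂ cos Δλ = 0.583268
θ = atan2(y, x) = 42.4978° → 42.4978° (mod 360°)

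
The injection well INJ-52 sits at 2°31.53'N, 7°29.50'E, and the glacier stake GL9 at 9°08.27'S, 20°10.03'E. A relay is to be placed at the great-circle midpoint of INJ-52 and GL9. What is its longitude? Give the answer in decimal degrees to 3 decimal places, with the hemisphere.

INJ-52: φ = +2.52550°, λ = +7.49167°
GL9: φ = -9.13783°, λ = +20.16717°
Bx = cos φ₂ cos Δλ = 0.963247,  By = cos φ₂ sin Δλ = 0.216644
φₘ = atan2(sin φ₁ + sin φ₂, √((cos φ₁ + Bx)² + By²)) = -3.32645°
λₘ = λ₁ + atan2(By, cos φ₁ + Bx) = 13.79187°

13.792°E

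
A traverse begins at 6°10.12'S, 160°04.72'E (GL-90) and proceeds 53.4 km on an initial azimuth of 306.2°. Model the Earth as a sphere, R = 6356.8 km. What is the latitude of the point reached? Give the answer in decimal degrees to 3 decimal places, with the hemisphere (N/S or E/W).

5.884°S

GL-90: φ = -6.16867°, λ = +160.07867°
δ = d/R = 53.4/6356.8 = 0.008400 rad
φ₂ = arcsin(sin φ₁ cos δ + cos φ₁ sin δ cos θ)
   = arcsin(-0.10746·0.99996 + 0.99421·0.00840·0.59061) = -5.88426°
λ₂ = λ₁ + atan2(sin θ sin δ cos φ₁, cos δ − sin φ₁ sin φ₂) = 159.68821°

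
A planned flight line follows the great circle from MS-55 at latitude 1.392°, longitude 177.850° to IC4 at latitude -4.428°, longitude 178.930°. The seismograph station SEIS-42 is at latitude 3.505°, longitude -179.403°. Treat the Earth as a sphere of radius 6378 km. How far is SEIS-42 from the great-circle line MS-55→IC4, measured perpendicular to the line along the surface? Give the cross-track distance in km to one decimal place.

343.0 km

δ₁₃ = central angle MS-55→SEIS-42 = 0.060450 rad  (haversine)
θ₁₃ = bearing MS-55→SEIS-42 = 52.355°,  θ₁₂ = bearing MS-55→IC4 = 169.501°
dₓₜ = R·arcsin(sin δ₁₃ · sin(θ₁₃ − θ₁₂)) = 6378·arcsin(0.06041·sin(-117.145°)) = -343.041 km
|dₓₜ| = 343.041 km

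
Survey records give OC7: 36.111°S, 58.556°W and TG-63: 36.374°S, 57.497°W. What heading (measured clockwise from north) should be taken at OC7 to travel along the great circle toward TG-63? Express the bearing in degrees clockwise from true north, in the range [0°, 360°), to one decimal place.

107.4°

Δλ = 1.0590°
y = sin Δλ · cos φ₂ = 0.014881
x = cos φ₁ sin φ₂ − sin φ₁ cos φ₂ cos Δλ = -0.004671
θ = atan2(y, x) = 107.4274° → 107.4274° (mod 360°)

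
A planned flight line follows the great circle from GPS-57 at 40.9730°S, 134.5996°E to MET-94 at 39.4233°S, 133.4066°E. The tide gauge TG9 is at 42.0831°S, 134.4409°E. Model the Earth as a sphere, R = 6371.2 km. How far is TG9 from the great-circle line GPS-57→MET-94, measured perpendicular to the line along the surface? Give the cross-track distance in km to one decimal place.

74.5 km

δ₁₃ = central angle GPS-57→TG9 = 0.019486 rad  (haversine)
θ₁₃ = bearing GPS-57→TG9 = 186.056°,  θ₁₂ = bearing GPS-57→MET-94 = 329.157°
dₓₜ = R·arcsin(sin δ₁₃ · sin(θ₁₃ − θ₁₂)) = 6371.2·arcsin(0.01948·sin(-143.101°)) = -74.535 km
|dₓₜ| = 74.535 km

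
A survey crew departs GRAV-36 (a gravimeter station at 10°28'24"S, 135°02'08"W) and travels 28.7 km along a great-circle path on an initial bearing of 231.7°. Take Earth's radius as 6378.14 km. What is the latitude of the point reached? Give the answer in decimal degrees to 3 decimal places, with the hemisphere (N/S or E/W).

10.633°S

GRAV-36: φ = -10.47333°, λ = -135.03556°
δ = d/R = 28.7/6378.14 = 0.004500 rad
φ₂ = arcsin(sin φ₁ cos δ + cos φ₁ sin δ cos θ)
   = arcsin(-0.18178·0.99999 + 0.98334·0.00450·-0.61978) = -10.63306°
λ₂ = λ₁ + atan2(sin θ sin δ cos φ₁, cos δ − sin φ₁ sin φ₂) = -135.24142°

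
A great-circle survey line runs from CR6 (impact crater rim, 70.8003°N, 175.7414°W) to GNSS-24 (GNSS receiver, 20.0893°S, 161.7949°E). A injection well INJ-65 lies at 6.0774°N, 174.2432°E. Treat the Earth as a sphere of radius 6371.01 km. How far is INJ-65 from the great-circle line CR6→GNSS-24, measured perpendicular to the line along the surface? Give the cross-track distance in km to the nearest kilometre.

δ₁₃ = central angle CR6→INJ-65 = 1.135132 rad  (haversine)
θ₁₃ = bearing CR6→INJ-65 = 190.997°,  θ₁₂ = bearing CR6→GNSS-24 = 201.046°
dₓₜ = R·arcsin(sin δ₁₃ · sin(θ₁₃ − θ₁₂)) = 6371.01·arcsin(0.90659·sin(-10.050°)) = -1012.147 km
|dₓₜ| = 1012.147 km

1012 km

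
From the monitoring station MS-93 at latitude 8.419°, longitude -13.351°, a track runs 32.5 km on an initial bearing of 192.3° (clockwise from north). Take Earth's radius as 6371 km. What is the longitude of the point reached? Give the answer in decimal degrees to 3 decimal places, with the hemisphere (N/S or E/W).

13.414°W

δ = d/R = 32.5/6371 = 0.005101 rad
φ₂ = arcsin(sin φ₁ cos δ + cos φ₁ sin δ cos θ)
   = arcsin(0.14641·0.99999 + 0.98922·0.00510·-0.97705) = 8.13342°
λ₂ = λ₁ + atan2(sin θ sin δ cos φ₁, cos δ − sin φ₁ sin φ₂) = -13.41390°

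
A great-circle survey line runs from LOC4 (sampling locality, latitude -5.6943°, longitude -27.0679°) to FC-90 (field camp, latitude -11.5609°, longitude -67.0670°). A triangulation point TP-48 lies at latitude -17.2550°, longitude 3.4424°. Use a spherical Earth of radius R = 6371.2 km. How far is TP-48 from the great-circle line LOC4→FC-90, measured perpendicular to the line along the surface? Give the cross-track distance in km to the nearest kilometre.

1967 km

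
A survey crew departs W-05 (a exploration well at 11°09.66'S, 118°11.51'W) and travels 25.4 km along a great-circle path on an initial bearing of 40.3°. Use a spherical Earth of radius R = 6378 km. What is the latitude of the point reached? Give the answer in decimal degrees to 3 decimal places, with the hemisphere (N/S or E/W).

W-05: φ = -11.16100°, λ = -118.19183°
δ = d/R = 25.4/6378 = 0.003982 rad
φ₂ = arcsin(sin φ₁ cos δ + cos φ₁ sin δ cos θ)
   = arcsin(-0.19357·0.99999 + 0.98109·0.00398·0.76267) = -10.98694°
λ₂ = λ₁ + atan2(sin θ sin δ cos φ₁, cos δ − sin φ₁ sin φ₂) = -118.04150°

10.987°S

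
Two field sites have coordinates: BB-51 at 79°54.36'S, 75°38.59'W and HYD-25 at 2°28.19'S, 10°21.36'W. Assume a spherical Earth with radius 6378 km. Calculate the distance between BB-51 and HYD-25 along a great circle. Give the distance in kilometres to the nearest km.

9279 km

BB-51: φ = -79.90600°, λ = -75.64317°
HYD-25: φ = -2.46983°, λ = -10.35600°
Δφ = 77.4362°,  Δλ = 65.2872°
a = sin²(Δφ/2) + cos φ₁ cos φ₂ sin²(Δλ/2) = 0.442185
c = 2·arcsin(√a) = 1.454906 rad = 83.3600°
d = R·c = 6378 × 1.454906 = 9279.4 km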